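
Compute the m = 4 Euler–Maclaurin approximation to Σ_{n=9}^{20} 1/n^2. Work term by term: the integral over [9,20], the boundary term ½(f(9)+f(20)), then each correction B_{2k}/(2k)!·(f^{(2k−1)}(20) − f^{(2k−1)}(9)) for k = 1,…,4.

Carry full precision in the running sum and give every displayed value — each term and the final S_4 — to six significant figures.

S_4 ≈ 0.0687412

∫_9^20 1/x^2 dx evaluates to 0.0611111.
Boundary: ½(f(9) + f(20)) = ½(0.0123457 + 0.00250000) = 0.00742284.
Integral + boundary = 0.0685340.
Correction k=1: B_{2}/2! · (f^{(1)}(20) − f^{(1)}(9)) = 1/12 · (-0.000250000 − (-0.00274348)) = 0.000207790.
After k=1: 0.0687417.
Correction k=2: B_{4}/4! · (f^{(3)}(20) − f^{(3)}(9)) = −1/720 · (-7.50000e-06 − (-0.000406442)) = -5.54086e-07.
After k=2: 0.0687412.
Correction k=3: B_{6}/6! · (f^{(5)}(20) − f^{(5)}(9)) = 1/30240 · (-5.62500e-07 − (-0.000150534)) = 4.95938e-09.
After k=3: 0.0687412.
Correction k=4: B_{8}/8! · (f^{(7)}(20) − f^{(7)}(9)) = −1/1209600 · (-7.87500e-08 − (-0.000104073)) = -8.59741e-11.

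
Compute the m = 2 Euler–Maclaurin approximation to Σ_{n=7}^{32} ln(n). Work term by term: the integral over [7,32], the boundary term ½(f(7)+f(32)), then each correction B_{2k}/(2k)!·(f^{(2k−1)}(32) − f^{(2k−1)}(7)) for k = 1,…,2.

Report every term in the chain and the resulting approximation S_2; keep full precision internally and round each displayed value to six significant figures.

The integral term ∫_7^32 ln(x) dx = 72.2822.
½[f(7) + f(32)] = ½[1.94591 + 3.46574] = 2.70582.
Integral + boundary = 74.9880.
k=1: B_{2}/(2)! × [f^{(1)}(32) − f^{(1)}(7)] = 1/12 × (0.0312500 − 0.142857) = -0.00930060.
After k=1: 74.9787.
k=2: B_{4}/(4)! × [f^{(3)}(32) − f^{(3)}(7)] = −1/720 × (6.10352e-05 − 0.00583090) = 8.01371e-06.

S_2 ≈ 74.9787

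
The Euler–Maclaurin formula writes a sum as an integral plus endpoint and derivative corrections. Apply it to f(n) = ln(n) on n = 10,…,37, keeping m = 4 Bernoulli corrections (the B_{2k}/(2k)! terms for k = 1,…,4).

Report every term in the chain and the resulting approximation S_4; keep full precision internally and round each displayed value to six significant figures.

∫_10^37 ln(x) dx evaluates to 83.5781.
Endpoint term: (f(10) + f(37))/2 = (2.30259 + 3.61092)/2 = 2.95675.
Integral + boundary = 86.5349.
k=1: B_{2}/(2)! × [f^{(1)}(37) − f^{(1)}(10)] = 1/12 × (0.0270270 − 0.100000) = -0.00608108.
Partial sum through k=1: 86.5288.
k=2: B_{4}/(4)! × [f^{(3)}(37) − f^{(3)}(10)] = −1/720 × (3.94843e-05 − 0.00200000) = 2.72294e-06.
Partial sum through k=2: 86.5288.
k=3: B_{6}/(6)! × [f^{(5)}(37) − f^{(5)}(10)] = 1/30240 × (3.46101e-07 − 0.000240000) = -7.92506e-09.
Partial sum through k=3: 86.5288.
k=4: B_{8}/(8)! × [f^{(7)}(37) − f^{(7)}(10)] = −1/1209600 × (7.58439e-09 − 7.20000e-05) = 5.95175e-11.

S_4 ≈ 86.5288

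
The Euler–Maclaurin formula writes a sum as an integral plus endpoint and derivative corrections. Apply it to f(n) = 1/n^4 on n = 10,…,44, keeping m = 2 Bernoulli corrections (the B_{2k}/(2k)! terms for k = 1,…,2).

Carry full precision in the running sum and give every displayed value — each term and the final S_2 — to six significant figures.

Integral: ∫_10^44 1/x^4 dx = 0.000329420.
Endpoint term: (f(10) + f(44))/2 = (0.000100000 + 2.66802e-07)/2 = 5.01334e-05.
So far: 0.000379554.
k=1: B_{2}/(2)! × [f^{(1)}(44) − f^{(1)}(10)] = 1/12 × (-2.42547e-08 − (-4.00000e-05)) = 3.33131e-06.
Partial sum through k=1: 0.000382885.
k=2: B_{4}/(4)! × [f^{(3)}(44) − f^{(3)}(10)] = −1/720 × (-3.75848e-10 − (-1.20000e-05)) = -1.66661e-08.

S_2 ≈ 0.000382868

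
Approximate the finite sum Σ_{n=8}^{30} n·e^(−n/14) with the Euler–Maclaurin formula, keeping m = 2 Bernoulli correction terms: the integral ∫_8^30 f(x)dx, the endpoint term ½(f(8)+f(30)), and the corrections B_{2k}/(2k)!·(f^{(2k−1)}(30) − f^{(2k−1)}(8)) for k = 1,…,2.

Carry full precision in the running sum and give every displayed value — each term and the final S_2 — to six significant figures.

S_2 ≈ 105.652

Integral: ∫_8^30 x·e^(−x/14) dx = 101.665.
Endpoint term: (f(8) + f(30))/2 = (4.51774 + 3.51957)/2 = 4.01866.
So far: 105.683.
Order-1 term: 1/12 · (-0.134079 − 0.242022) = -0.0313418.
Running total after k=1: 105.652.
Order-2 term: −1/720 · (0.000513058 − 0.00699724) = 9.00580e-06.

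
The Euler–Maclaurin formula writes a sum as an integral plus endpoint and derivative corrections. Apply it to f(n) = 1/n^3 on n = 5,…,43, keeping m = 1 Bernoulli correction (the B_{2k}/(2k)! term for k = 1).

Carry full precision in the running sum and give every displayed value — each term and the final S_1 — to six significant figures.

S_1 ≈ 0.0241358

∫_5^43 1/x^3 dx evaluates to 0.0197296.
½[f(5) + f(43)] = ½[0.00800000 + 1.25775e-05] = 0.00400629.
So far: 0.0237359.
Correction k=1: B_{2}/2! · (f^{(1)}(43) − f^{(1)}(5)) = 1/12 · (-8.77501e-07 − (-0.00480000)) = 0.000399927.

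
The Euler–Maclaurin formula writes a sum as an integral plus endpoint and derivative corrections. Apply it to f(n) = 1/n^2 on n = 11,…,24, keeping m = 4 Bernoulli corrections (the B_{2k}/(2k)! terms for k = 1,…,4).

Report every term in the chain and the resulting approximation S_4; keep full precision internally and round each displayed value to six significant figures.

S_4 ≈ 0.0543557

The integral term ∫_11^24 1/x^2 dx = 0.0492424.
Endpoint term: (f(11) + f(24))/2 = (0.00826446 + 0.00173611)/2 = 0.00500029.
So far: 0.0542427.
k=1: B_{2}/(2)! × [f^{(1)}(24) − f^{(1)}(11)] = 1/12 × (-0.000144676 − (-0.00150263)) = 0.000113163.
Partial sum through k=1: 0.0543559.
k=2: B_{4}/(4)! × [f^{(3)}(24) − f^{(3)}(11)] = −1/720 × (-3.01408e-06 − (-0.000149021)) = -2.02788e-07.
Partial sum through k=2: 0.0543557.
k=3: B_{6}/(6)! × [f^{(5)}(24) − f^{(5)}(11)] = 1/30240 × (-1.56983e-07 − (-3.69474e-05)) = 1.21661e-09.
Partial sum through k=3: 0.0543557.
k=4: B_{8}/(8)! × [f^{(7)}(24) − f^{(7)}(11)] = −1/1209600 × (-1.52623e-08 − (-1.70996e-05)) = -1.41240e-11.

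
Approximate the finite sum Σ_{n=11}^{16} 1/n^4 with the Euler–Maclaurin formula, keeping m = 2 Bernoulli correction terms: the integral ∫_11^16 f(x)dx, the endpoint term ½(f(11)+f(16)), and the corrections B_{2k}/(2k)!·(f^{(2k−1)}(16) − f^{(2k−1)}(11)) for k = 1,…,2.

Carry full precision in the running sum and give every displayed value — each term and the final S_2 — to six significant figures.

∫_11^16 1/x^4 dx evaluates to 0.000169058.
Boundary: ½(f(11) + f(16)) = ½(6.83013e-05 + 1.52588e-05) = 4.17801e-05.
Running total after boundary: 0.000210838.
k=1: B_{2}/(2)! × [f^{(1)}(16) − f^{(1)}(11)] = 1/12 × (-3.81470e-06 − (-2.48369e-05)) = 1.75185e-06.
After k=1: 0.000212590.
k=2: B_{4}/(4)! × [f^{(3)}(16) − f^{(3)}(11)] = −1/720 × (-4.47035e-07 − (-6.15790e-06)) = -7.93175e-09.

S_2 ≈ 0.000212582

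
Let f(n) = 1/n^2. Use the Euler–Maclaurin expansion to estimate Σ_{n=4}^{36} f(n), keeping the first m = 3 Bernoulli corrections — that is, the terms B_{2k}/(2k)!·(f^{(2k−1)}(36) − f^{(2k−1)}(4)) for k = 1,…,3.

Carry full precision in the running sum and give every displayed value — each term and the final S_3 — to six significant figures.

S_3 ≈ 0.256428

The integral term ∫_4^36 1/x^2 dx = 0.222222.
Boundary: ½(f(4) + f(36)) = ½(0.0625000 + 0.000771605) = 0.0316358.
Integral + boundary = 0.253858.
k=1: B_{2}/(2)! × [f^{(1)}(36) − f^{(1)}(4)] = 1/12 × (-4.28669e-05 − (-0.0312500)) = 0.00260059.
After k=1: 0.256459.
k=2: B_{4}/(4)! × [f^{(3)}(36) − f^{(3)}(4)] = −1/720 × (-3.96916e-07 − (-0.0234375)) = -3.25515e-05.
After k=2: 0.256426.
k=3: B_{6}/(6)! × [f^{(5)}(36) − f^{(5)}(4)] = 1/30240 × (-9.18787e-09 − (-0.0439453)) = 1.45322e-06.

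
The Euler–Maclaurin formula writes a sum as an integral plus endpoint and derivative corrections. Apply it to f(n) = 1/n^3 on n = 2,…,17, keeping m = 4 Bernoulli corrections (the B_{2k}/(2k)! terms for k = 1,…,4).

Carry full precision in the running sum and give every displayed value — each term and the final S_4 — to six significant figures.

The integral term ∫_2^17 1/x^3 dx = 0.123270.
Endpoint term: (f(2) + f(17))/2 = (0.125000 + 0.000203542)/2 = 0.0626018.
Integral + boundary = 0.185872.
k=1: B_{2}/(2)! × [f^{(1)}(17) − f^{(1)}(2)] = 1/12 × (-3.59191e-05 − (-0.187500)) = 0.0156220.
Partial sum through k=1: 0.201494.
k=2: B_{4}/(4)! × [f^{(3)}(17) − f^{(3)}(2)] = −1/720 × (-2.48575e-06 − (-0.937500)) = -0.00130208.
Partial sum through k=2: 0.200192.
k=3: B_{6}/(6)! × [f^{(5)}(17) − f^{(5)}(2)] = 1/30240 × (-3.61251e-07 − (-9.84375)) = 0.000325521.
Partial sum through k=3: 0.200517.
k=4: B_{8}/(8)! × [f^{(7)}(17) − f^{(7)}(2)] = −1/1209600 × (-9.00003e-08 − (-177.188)) = -0.000146484.

S_4 ≈ 0.200371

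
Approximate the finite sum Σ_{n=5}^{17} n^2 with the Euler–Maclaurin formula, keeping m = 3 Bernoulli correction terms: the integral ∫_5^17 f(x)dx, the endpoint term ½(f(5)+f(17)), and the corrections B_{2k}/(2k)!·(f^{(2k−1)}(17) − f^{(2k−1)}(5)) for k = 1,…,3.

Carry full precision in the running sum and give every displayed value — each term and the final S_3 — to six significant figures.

S_3 ≈ 1755.00

Integral: ∫_5^17 x^2 dx = 1596.00.
½[f(5) + f(17)] = ½[25.0000 + 289.000] = 157.000.
Running total after boundary: 1753.00.
Order-1 term: 1/12 · (34.0000 − 10.0000) = 2.00000.
Running total after k=1: 1755.00.
Order-2 term: −1/720 · (0.00000 − 0.00000) = 0.00000.
Running total after k=2: 1755.00.
Order-3 term: 1/30240 · (0.00000 − 0.00000) = 0.00000.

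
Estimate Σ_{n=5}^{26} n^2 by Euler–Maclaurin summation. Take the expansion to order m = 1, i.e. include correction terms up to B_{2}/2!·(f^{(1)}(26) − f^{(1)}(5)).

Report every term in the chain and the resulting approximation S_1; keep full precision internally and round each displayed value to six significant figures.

S_1 ≈ 6171.00

∫_5^26 x^2 dx evaluates to 5817.00.
½[f(5) + f(26)] = ½[25.0000 + 676.000] = 350.500.
So far: 6167.50.
k=1: B_{2}/(2)! × [f^{(1)}(26) − f^{(1)}(5)] = 1/12 × (52.0000 − 10.0000) = 3.50000.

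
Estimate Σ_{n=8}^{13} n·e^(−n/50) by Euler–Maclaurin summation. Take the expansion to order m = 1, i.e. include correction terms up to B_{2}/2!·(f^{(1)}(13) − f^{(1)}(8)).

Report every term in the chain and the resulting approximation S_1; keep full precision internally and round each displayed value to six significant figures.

Integral: ∫_8^13 x·e^(−x/50) dx = 42.4045.
Boundary: ½(f(8) + f(13)) = ½(6.81715 + 10.0237) = 8.42041.
Running total after boundary: 50.8249.
Correction k=1: B_{2}/2! · (f^{(1)}(13) − f^{(1)}(8)) = 1/12 · (0.570578 − 0.715801) = -0.0121019.

S_1 ≈ 50.8128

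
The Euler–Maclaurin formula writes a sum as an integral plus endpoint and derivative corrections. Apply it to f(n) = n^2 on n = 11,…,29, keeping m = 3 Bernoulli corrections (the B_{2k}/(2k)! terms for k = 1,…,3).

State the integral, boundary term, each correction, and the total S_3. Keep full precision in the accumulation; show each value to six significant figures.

The integral term ∫_11^29 x^2 dx = 7686.00.
Boundary: ½(f(11) + f(29)) = ½(121.000 + 841.000) = 481.000.
So far: 8167.00.
k=1: B_{2}/(2)! × [f^{(1)}(29) − f^{(1)}(11)] = 1/12 × (58.0000 − 22.0000) = 3.00000.
Running total after k=1: 8170.00.
k=2: B_{4}/(4)! × [f^{(3)}(29) − f^{(3)}(11)] = −1/720 × (0.00000 − 0.00000) = 0.00000.
Running total after k=2: 8170.00.
k=3: B_{6}/(6)! × [f^{(5)}(29) − f^{(5)}(11)] = 1/30240 × (0.00000 − 0.00000) = 0.00000.

S_3 ≈ 8170.00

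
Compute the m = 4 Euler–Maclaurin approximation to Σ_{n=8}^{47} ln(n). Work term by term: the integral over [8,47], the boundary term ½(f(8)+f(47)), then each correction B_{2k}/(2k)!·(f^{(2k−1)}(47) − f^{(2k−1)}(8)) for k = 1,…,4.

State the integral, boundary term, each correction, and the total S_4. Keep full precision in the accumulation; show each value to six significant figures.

Integral: ∫_8^47 ln(x) dx = 125.321.
½[f(8) + f(47)] = ½[2.07944 + 3.85015] = 2.96479.
So far: 128.286.
k=1: B_{2}/(2)! × [f^{(1)}(47) − f^{(1)}(8)] = 1/12 × (0.0212766 − 0.125000) = -0.00864362.
Running total after k=1: 128.278.
k=2: B_{4}/(4)! × [f^{(3)}(47) − f^{(3)}(8)] = −1/720 × (1.92636e-05 − 0.00390625) = 5.39859e-06.
Running total after k=2: 128.278.
k=3: B_{6}/(6)! × [f^{(5)}(47) − f^{(5)}(8)] = 1/30240 × (1.04646e-07 − 0.000732422) = -2.42168e-08.
Running total after k=3: 128.278.
k=4: B_{8}/(8)! × [f^{(7)}(47) − f^{(7)}(8)] = −1/1209600 × (1.42117e-09 − 0.000343323) = 2.83830e-10.

S_4 ≈ 128.278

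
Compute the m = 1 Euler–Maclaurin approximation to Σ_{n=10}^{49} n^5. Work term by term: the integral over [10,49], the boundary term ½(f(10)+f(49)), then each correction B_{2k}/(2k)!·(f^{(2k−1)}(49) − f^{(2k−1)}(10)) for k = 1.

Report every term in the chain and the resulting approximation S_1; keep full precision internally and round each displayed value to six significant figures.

∫_10^49 x^5 dx evaluates to 2.30671e+09.
Endpoint term: (f(10) + f(49))/2 = (100000 + 2.82475e+08)/2 = 1.41288e+08.
Running total after boundary: 2.44800e+09.
k=1: B_{2}/(2)! × [f^{(1)}(49) − f^{(1)}(10)] = 1/12 × (2.88240e+07 − 50000.0) = 2.39783e+06.

S_1 ≈ 2.45040e+09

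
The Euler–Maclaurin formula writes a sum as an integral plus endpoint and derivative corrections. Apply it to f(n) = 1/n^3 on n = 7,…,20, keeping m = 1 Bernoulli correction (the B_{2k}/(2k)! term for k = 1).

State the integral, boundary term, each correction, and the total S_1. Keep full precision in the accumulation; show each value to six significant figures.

The integral term ∫_7^20 1/x^3 dx = 0.00895408.
Boundary: ½(f(7) + f(20)) = ½(0.00291545 + 0.000125000) = 0.00152023.
Running total after boundary: 0.0104743.
Correction k=1: B_{2}/2! · (f^{(1)}(20) − f^{(1)}(7)) = 1/12 · (-1.87500e-05 − (-0.00124948)) = 0.000102561.

S_1 ≈ 0.0105769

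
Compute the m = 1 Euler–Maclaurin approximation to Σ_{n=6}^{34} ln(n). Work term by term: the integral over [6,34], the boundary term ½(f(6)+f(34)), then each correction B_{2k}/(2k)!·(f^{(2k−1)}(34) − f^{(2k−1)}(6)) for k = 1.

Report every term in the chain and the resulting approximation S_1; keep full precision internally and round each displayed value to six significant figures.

S_1 ≈ 83.7933

∫_6^34 ln(x) dx evaluates to 81.1457.
½[f(6) + f(34)] = ½[1.79176 + 3.52636] = 2.65906.
Integral + boundary = 83.8048.
Correction k=1: B_{2}/2! · (f^{(1)}(34) − f^{(1)}(6)) = 1/12 · (0.0294118 − 0.166667) = -0.0114379.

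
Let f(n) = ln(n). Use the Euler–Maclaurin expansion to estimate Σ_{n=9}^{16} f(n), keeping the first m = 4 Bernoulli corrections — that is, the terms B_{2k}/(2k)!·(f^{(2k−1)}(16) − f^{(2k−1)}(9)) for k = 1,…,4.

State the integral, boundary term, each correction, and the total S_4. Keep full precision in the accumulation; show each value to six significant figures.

S_4 ≈ 20.0673

Integral: ∫_9^16 ln(x) dx = 17.5864.
Endpoint term: (f(9) + f(16))/2 = (2.19722 + 2.77259)/2 = 2.48491.
Running total after boundary: 20.0713.
Order-1 term: 1/12 · (0.0625000 − 0.111111) = -0.00405093.
After k=1: 20.0673.
Order-2 term: −1/720 · (0.000488281 − 0.00274348) = 3.13223e-06.
After k=2: 20.0673.
Order-3 term: 1/30240 · (2.28882e-05 − 0.000406442) = -1.26837e-08.
After k=3: 20.0673.
Order-4 term: −1/1209600 · (2.68221e-06 − 0.000150534) = 1.22232e-10.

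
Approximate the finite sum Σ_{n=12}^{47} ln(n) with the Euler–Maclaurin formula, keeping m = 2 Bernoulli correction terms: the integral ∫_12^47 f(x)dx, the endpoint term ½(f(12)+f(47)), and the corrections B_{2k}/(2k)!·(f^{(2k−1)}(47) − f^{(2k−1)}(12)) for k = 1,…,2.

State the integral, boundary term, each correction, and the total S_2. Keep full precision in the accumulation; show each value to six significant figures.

Integral: ∫_12^47 ln(x) dx = 116.138.
Boundary: ½(f(12) + f(47)) = ½(2.48491 + 3.85015) = 3.16753.
So far: 119.306.
Correction k=1: B_{2}/2! · (f^{(1)}(47) − f^{(1)}(12)) = 1/12 · (0.0212766 − 0.0833333) = -0.00517139.
After k=1: 119.300.
Correction k=2: B_{4}/4! · (f^{(3)}(47) − f^{(3)}(12)) = −1/720 · (1.92636e-05 − 0.00115741) = 1.58076e-06.

S_2 ≈ 119.300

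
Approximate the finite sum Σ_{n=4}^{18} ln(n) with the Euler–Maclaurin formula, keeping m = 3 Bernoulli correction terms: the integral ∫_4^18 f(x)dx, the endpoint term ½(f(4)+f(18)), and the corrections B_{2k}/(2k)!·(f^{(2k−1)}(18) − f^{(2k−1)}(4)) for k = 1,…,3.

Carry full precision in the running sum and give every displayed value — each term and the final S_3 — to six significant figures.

∫_4^18 ln(x) dx evaluates to 32.4815.
½[f(4) + f(18)] = ½[1.38629 + 2.89037] = 2.13833.
So far: 34.6198.
Order-1 term: 1/12 · (0.0555556 − 0.250000) = -0.0162037.
Running total after k=1: 34.6036.
Order-2 term: −1/720 · (0.000342936 − 0.0312500) = 4.29265e-05.
Running total after k=2: 34.6037.
Order-3 term: 1/30240 · (1.27013e-05 − 0.0234375) = -7.74630e-07.

S_3 ≈ 34.6037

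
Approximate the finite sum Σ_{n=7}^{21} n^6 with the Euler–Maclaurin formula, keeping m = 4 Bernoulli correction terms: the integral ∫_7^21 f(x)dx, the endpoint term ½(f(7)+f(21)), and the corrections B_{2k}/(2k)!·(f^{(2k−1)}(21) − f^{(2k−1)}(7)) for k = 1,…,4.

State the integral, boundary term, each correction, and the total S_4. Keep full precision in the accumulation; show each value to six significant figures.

∫_7^21 x^6 dx evaluates to 2.57181e+08.
Endpoint term: (f(7) + f(21))/2 = (117649 + 8.57661e+07)/2 = 4.29419e+07.
Running total after boundary: 3.00123e+08.
Correction k=1: B_{2}/2! · (f^{(1)}(21) − f^{(1)}(7)) = 1/12 · (2.45046e+07 − 100842) = 2.03365e+06.
After k=1: 3.02156e+08.
Correction k=2: B_{4}/4! · (f^{(3)}(21) − f^{(3)}(7)) = −1/720 · (1.11132e+06 − 41160.0) = -1486.33.
After k=2: 3.02155e+08.
Correction k=3: B_{6}/6! · (f^{(5)}(21) − f^{(5)}(7)) = 1/30240 · (15120.0 − 5040.00) = 0.333333.
After k=3: 3.02155e+08.
Correction k=4: B_{8}/8! · (f^{(7)}(21) − f^{(7)}(7)) = −1/1209600 · (0.00000 − 0.00000) = 0.00000.

S_4 ≈ 3.02155e+08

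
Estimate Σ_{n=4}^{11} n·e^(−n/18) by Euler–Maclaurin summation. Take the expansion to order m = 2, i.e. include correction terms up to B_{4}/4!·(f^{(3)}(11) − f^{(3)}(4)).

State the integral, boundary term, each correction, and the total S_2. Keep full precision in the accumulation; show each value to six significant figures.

Integral: ∫_4^11 x·e^(−x/18) dx = 33.7778.
Boundary: ½(f(4) + f(11)) = ½(3.20295 + 5.97022) = 4.58659.
So far: 38.3644.
k=1: B_{2}/(2)! × [f^{(1)}(11) − f^{(1)}(4)] = 1/12 × (0.211068 − 0.622796) = -0.0343106.
Running total after k=1: 38.3301.
k=2: B_{4}/(4)! × [f^{(3)}(11) − f^{(3)}(4)] = −1/720 × (0.00400174 − 0.00686503) = 3.97680e-06.

S_2 ≈ 38.3301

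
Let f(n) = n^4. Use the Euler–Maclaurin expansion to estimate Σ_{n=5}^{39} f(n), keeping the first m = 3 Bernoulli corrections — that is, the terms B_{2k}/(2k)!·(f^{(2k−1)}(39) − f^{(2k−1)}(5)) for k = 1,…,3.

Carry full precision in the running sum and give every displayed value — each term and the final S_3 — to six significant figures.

S_3 ≈ 1.92210e+07

Integral: ∫_5^39 x^4 dx = 1.80442e+07.
Endpoint term: (f(5) + f(39))/2 = (625.000 + 2.31344e+06)/2 = 1.15703e+06.
Running total after boundary: 1.92012e+07.
k=1: B_{2}/(2)! × [f^{(1)}(39) − f^{(1)}(5)] = 1/12 × (237276 − 500.000) = 19731.3.
After k=1: 1.92210e+07.
k=2: B_{4}/(4)! × [f^{(3)}(39) − f^{(3)}(5)] = −1/720 × (936.000 − 120.000) = -1.13333.
After k=2: 1.92210e+07.
k=3: B_{6}/(6)! × [f^{(5)}(39) − f^{(5)}(5)] = 1/30240 × (0.00000 − 0.00000) = 0.00000.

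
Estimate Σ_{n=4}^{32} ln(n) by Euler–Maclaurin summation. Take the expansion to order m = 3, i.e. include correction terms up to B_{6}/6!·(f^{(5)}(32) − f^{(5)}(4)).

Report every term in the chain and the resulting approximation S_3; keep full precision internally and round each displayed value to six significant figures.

S_3 ≈ 79.7662

The integral term ∫_4^32 ln(x) dx = 77.3584.
Boundary: ½(f(4) + f(32)) = ½(1.38629 + 3.46574) = 2.42602.
Integral + boundary = 79.7844.
k=1: B_{2}/(2)! × [f^{(1)}(32) − f^{(1)}(4)] = 1/12 × (0.0312500 − 0.250000) = -0.0182292.
Partial sum through k=1: 79.7662.
k=2: B_{4}/(4)! × [f^{(3)}(32) − f^{(3)}(4)] = −1/720 × (6.10352e-05 − 0.0312500) = 4.33180e-05.
Partial sum through k=2: 79.7662.
k=3: B_{6}/(6)! × [f^{(5)}(32) − f^{(5)}(4)] = 1/30240 × (7.15256e-07 − 0.0234375) = -7.75026e-07.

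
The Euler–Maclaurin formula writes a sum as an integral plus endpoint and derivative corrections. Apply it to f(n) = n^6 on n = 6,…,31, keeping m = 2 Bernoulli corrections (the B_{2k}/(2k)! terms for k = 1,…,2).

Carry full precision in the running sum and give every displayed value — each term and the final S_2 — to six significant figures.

∫_6^31 x^6 dx evaluates to 3.93033e+09.
Boundary: ½(f(6) + f(31)) = ½(46656.0 + 8.87504e+08) = 4.43775e+08.
Integral + boundary = 4.37411e+09.
Correction k=1: B_{2}/2! · (f^{(1)}(31) − f^{(1)}(6)) = 1/12 · (1.71775e+08 − 46656.0) = 1.43107e+07.
After k=1: 4.38842e+09.
Correction k=2: B_{4}/4! · (f^{(3)}(31) − f^{(3)}(6)) = −1/720 · (3.57492e+06 − 25920.0) = -4929.17.

S_2 ≈ 4.38841e+09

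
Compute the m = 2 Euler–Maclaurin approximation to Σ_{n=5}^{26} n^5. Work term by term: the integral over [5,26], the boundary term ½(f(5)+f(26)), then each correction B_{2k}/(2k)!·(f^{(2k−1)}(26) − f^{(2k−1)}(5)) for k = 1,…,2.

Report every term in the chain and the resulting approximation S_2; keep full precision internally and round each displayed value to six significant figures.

∫_5^26 x^5 dx evaluates to 5.14834e+07.
Boundary: ½(f(5) + f(26)) = ½(3125.00 + 1.18814e+07) = 5.94225e+06.
So far: 5.74256e+07.
Correction k=1: B_{2}/2! · (f^{(1)}(26) − f^{(1)}(5)) = 1/12 · (2.28488e+06 − 3125.00) = 190146.
Partial sum through k=1: 5.76158e+07.
Correction k=2: B_{4}/4! · (f^{(3)}(26) − f^{(3)}(5)) = −1/720 · (40560.0 − 1500.00) = -54.2500.

S_2 ≈ 5.76157e+07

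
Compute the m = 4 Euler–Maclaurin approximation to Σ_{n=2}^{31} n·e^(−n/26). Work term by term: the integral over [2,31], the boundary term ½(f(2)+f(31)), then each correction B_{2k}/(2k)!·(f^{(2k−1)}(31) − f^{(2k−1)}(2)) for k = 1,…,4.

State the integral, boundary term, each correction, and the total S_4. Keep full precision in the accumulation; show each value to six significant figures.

S_4 ≈ 229.837

∫_2^31 x·e^(−x/26) dx evaluates to 224.283.
Endpoint term: (f(2) + f(31))/2 = (1.85192 + 9.40912)/2 = 5.63052.
Running total after boundary: 229.914.
k=1: B_{2}/(2)! × [f^{(1)}(31) − f^{(1)}(2)] = 1/12 × (-0.0583692 − 0.854733) = -0.0760919.
Running total after k=1: 229.837.
k=2: B_{4}/(4)! × [f^{(3)}(31) − f^{(3)}(2)] = −1/720 × (0.000811643 − 0.00400393) = 4.43373e-06.
Running total after k=2: 229.837.
k=3: B_{6}/(6)! × [f^{(5)}(31) − f^{(5)}(2)] = 1/30240 × (2.52904e-06 − 9.97553e-06) = -2.46246e-10.
Running total after k=3: 229.837.
k=4: B_{8}/(8)! × [f^{(7)}(31) − f^{(7)}(2)] = −1/1209600 × (5.70625e-09 − 2.07516e-08) = 1.24383e-14.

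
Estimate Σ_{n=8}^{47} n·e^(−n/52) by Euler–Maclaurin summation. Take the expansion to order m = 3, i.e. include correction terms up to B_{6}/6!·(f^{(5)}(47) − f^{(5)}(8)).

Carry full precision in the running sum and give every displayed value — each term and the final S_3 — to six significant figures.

S_3 ≈ 603.004

Integral: ∫_8^47 x·e^(−x/52) dx = 590.114.
Boundary: ½(f(8) + f(47)) = ½(6.85923 + 19.0354) = 12.9473.
Integral + boundary = 603.062.
k=1: B_{2}/(2)! × [f^{(1)}(47) − f^{(1)}(8)] = 1/12 × (0.0389432 − 0.725496) = -0.0572127.
Running total after k=1: 603.004.
k=2: B_{4}/(4)! × [f^{(3)}(47) − f^{(3)}(8)] = −1/720 × (0.000313965 − 0.000902479) = 8.17381e-07.
Running total after k=2: 603.004.
k=3: B_{6}/(6)! × [f^{(5)}(47) − f^{(5)}(8)] = 1/30240 × (2.26896e-07 − 5.68289e-07) = -1.12894e-11.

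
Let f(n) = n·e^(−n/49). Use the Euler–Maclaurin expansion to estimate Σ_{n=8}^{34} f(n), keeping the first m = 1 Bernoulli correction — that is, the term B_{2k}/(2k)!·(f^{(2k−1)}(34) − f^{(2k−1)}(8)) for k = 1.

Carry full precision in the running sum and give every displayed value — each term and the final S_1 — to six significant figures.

S_1 ≈ 352.108

The integral term ∫_8^34 x·e^(−x/49) dx = 340.263.
½[f(8) + f(34)] = ½[6.79493 + 16.9876] = 11.8913.
So far: 352.155.
Order-1 term: 1/12 · (0.152949 − 0.710694) = -0.0464787.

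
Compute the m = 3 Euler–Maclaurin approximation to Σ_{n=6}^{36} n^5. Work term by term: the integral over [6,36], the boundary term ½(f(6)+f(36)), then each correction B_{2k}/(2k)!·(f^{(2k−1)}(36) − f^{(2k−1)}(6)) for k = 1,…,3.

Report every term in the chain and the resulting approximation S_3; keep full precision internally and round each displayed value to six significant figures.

S_3 ≈ 3.93725e+08

∫_6^36 x^5 dx evaluates to 3.62789e+08.
Boundary: ½(f(6) + f(36)) = ½(7776.00 + 6.04662e+07) = 3.02370e+07.
Running total after boundary: 3.93026e+08.
Order-1 term: 1/12 · (8.39808e+06 − 6480.00) = 699300.
Running total after k=1: 3.93726e+08.
Order-2 term: −1/720 · (77760.0 − 2160.00) = -105.000.
Running total after k=2: 3.93725e+08.
Order-3 term: 1/30240 · (120.000 − 120.000) = 0.00000.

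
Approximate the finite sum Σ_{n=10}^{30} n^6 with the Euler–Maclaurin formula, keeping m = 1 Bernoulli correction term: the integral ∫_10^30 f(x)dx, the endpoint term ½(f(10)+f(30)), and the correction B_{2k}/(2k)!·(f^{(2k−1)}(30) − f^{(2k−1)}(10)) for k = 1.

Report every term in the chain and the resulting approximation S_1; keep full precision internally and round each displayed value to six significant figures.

S_1 ≈ 3.49996e+09

∫_10^30 x^6 dx evaluates to 3.12286e+09.
Boundary: ½(f(10) + f(30)) = ½(1.00000e+06 + 7.29000e+08) = 3.65000e+08.
Running total after boundary: 3.48786e+09.
k=1: B_{2}/(2)! × [f^{(1)}(30) − f^{(1)}(10)] = 1/12 × (1.45800e+08 − 600000) = 1.21000e+07.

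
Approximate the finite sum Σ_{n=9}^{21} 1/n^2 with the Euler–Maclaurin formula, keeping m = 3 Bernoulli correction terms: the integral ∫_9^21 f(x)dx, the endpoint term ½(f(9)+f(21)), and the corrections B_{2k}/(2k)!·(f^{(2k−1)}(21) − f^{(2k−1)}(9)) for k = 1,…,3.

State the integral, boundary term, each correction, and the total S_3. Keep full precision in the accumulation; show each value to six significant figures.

S_3 ≈ 0.0710088

∫_9^21 1/x^2 dx evaluates to 0.0634921.
Endpoint term: (f(9) + f(21))/2 = (0.0123457 + 0.00226757)/2 = 0.00730663.
So far: 0.0707987.
k=1: B_{2}/(2)! × [f^{(1)}(21) − f^{(1)}(9)] = 1/12 × (-0.000215959 − (-0.00274348)) = 0.000210627.
Running total after k=1: 0.0710093.
k=2: B_{4}/(4)! × [f^{(3)}(21) − f^{(3)}(9)] = −1/720 × (-5.87645e-06 − (-0.000406442)) = -5.56341e-07.
Running total after k=2: 0.0710088.
k=3: B_{6}/(6)! × [f^{(5)}(21) − f^{(5)}(9)] = 1/30240 × (-3.99758e-07 − (-0.000150534)) = 4.96476e-09.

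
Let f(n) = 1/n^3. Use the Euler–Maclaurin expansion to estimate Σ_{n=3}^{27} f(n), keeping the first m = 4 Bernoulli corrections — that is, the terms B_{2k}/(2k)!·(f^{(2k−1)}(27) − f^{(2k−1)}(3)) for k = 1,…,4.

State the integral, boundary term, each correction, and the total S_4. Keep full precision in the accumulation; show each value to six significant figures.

S_4 ≈ 0.0763954

∫_3^27 1/x^3 dx evaluates to 0.0548697.
Endpoint term: (f(3) + f(27))/2 = (0.0370370 + 5.08053e-05)/2 = 0.0185439.
Running total after boundary: 0.0734136.
k=1: B_{2}/(2)! × [f^{(1)}(27) − f^{(1)}(3)] = 1/12 × (-5.64503e-06 − (-0.0370370)) = 0.00308595.
Partial sum through k=1: 0.0764996.
k=2: B_{4}/(4)! × [f^{(3)}(27) − f^{(3)}(3)] = −1/720 × (-1.54870e-07 − (-0.0823045)) = -0.000114312.
Partial sum through k=2: 0.0763852.
k=3: B_{6}/(6)! × [f^{(5)}(27) − f^{(5)}(3)] = 1/30240 × (-8.92258e-09 − (-0.384088)) = 1.27013e-05.
Partial sum through k=3: 0.0763979.
k=4: B_{8}/(8)! × [f^{(7)}(27) − f^{(7)}(3)] = −1/1209600 × (-8.81242e-10 − (-3.07270)) = -2.54026e-06.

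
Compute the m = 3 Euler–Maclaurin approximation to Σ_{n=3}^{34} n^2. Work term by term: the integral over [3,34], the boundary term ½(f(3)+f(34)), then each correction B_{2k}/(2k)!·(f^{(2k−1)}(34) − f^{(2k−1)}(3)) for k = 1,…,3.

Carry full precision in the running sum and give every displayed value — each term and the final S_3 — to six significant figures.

∫_3^34 x^2 dx evaluates to 13092.3.
Endpoint term: (f(3) + f(34))/2 = (9.00000 + 1156.00)/2 = 582.500.
So far: 13674.8.
k=1: B_{2}/(2)! × [f^{(1)}(34) − f^{(1)}(3)] = 1/12 × (68.0000 − 6.00000) = 5.16667.
Running total after k=1: 13680.0.
k=2: B_{4}/(4)! × [f^{(3)}(34) − f^{(3)}(3)] = −1/720 × (0.00000 − 0.00000) = 0.00000.
Running total after k=2: 13680.0.
k=3: B_{6}/(6)! × [f^{(5)}(34) − f^{(5)}(3)] = 1/30240 × (0.00000 − 0.00000) = 0.00000.

S_3 ≈ 13680.0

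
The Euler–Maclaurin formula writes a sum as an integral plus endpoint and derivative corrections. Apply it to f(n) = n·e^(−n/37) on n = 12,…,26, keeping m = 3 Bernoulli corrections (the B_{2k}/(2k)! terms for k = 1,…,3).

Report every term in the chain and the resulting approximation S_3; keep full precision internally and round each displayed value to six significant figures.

∫_12^26 x·e^(−x/37) dx evaluates to 156.411.
½[f(12) + f(26)] = ½[8.67619 + 12.8764] = 10.7763.
Running total after boundary: 167.188.
Order-1 term: 1/12 · (0.147235 − 0.488524) = -0.0284408.
Partial sum through k=1: 167.159.
Order-2 term: −1/720 · (0.000831063 − 0.00141312) = 8.08407e-07.
Partial sum through k=2: 167.159.
Order-3 term: 1/30240 · (1.13556e-06 − 1.80379e-06) = -2.20976e-11.

S_3 ≈ 167.159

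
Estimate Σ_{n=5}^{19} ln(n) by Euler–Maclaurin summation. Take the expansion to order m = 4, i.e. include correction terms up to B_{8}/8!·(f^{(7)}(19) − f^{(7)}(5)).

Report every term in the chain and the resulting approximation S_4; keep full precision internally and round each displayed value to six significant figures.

∫_5^19 ln(x) dx evaluates to 33.8972.
Endpoint term: (f(5) + f(19))/2 = (1.60944 + 2.94444)/2 = 2.27694.
Running total after boundary: 36.1741.
k=1: B_{2}/(2)! × [f^{(1)}(19) − f^{(1)}(5)] = 1/12 × (0.0526316 − 0.200000) = -0.0122807.
Running total after k=1: 36.1618.
k=2: B_{4}/(4)! × [f^{(3)}(19) − f^{(3)}(5)] = −1/720 × (0.000291588 − 0.0160000) = 2.18172e-05.
Running total after k=2: 36.1618.
k=3: B_{6}/(6)! × [f^{(5)}(19) − f^{(5)}(5)] = 1/30240 × (9.69267e-06 − 0.00768000) = -2.53648e-07.
Running total after k=3: 36.1618.
k=4: B_{8}/(8)! × [f^{(7)}(19) − f^{(7)}(5)] = −1/1209600 × (8.05485e-07 − 0.00921600) = 7.61838e-09.

S_4 ≈ 36.1618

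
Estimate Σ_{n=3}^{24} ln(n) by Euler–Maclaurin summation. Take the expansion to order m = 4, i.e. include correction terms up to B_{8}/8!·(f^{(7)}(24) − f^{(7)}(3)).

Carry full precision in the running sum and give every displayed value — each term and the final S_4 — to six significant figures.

The integral term ∫_3^24 ln(x) dx = 51.9775.
½[f(3) + f(24)] = ½[1.09861 + 3.17805] = 2.13833.
So far: 54.1158.
Order-1 term: 1/12 · (0.0416667 − 0.333333) = -0.0243056.
Partial sum through k=1: 54.0915.
Order-2 term: −1/720 · (0.000144676 − 0.0740741) = 0.000102680.
Partial sum through k=2: 54.0916.
Order-3 term: 1/30240 · (3.01408e-06 − 0.0987654) = -3.26595e-06.
Partial sum through k=3: 54.0916.
Order-4 term: −1/1209600 · (1.56983e-07 − 0.329218) = 2.72171e-07.

S_4 ≈ 54.0916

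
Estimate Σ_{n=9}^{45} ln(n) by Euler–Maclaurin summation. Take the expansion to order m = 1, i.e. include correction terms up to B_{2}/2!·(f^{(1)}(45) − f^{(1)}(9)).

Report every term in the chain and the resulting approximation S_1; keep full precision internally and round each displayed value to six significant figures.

S_1 ≈ 118.519

∫_9^45 ln(x) dx evaluates to 115.525.
½[f(9) + f(45)] = ½[2.19722 + 3.80666] = 3.00194.
Running total after boundary: 118.527.
k=1: B_{2}/(2)! × [f^{(1)}(45) − f^{(1)}(9)] = 1/12 × (0.0222222 − 0.111111) = -0.00740741.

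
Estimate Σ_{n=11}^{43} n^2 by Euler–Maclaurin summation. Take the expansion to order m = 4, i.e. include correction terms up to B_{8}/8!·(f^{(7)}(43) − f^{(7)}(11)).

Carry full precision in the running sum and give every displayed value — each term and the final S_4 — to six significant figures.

∫_11^43 x^2 dx evaluates to 26058.7.
Boundary: ½(f(11) + f(43)) = ½(121.000 + 1849.00) = 985.000.
Integral + boundary = 27043.7.
Correction k=1: B_{2}/2! · (f^{(1)}(43) − f^{(1)}(11)) = 1/12 · (86.0000 − 22.0000) = 5.33333.
After k=1: 27049.0.
Correction k=2: B_{4}/4! · (f^{(3)}(43) − f^{(3)}(11)) = −1/720 · (0.00000 − 0.00000) = 0.00000.
After k=2: 27049.0.
Correction k=3: B_{6}/6! · (f^{(5)}(43) − f^{(5)}(11)) = 1/30240 · (0.00000 − 0.00000) = 0.00000.
After k=3: 27049.0.
Correction k=4: B_{8}/8! · (f^{(7)}(43) − f^{(7)}(11)) = −1/1209600 · (0.00000 − 0.00000) = 0.00000.

S_4 ≈ 27049.0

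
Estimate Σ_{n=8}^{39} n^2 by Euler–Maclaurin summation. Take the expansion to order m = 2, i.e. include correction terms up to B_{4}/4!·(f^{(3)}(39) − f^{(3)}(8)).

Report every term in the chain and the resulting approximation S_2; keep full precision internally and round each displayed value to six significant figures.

S_2 ≈ 20400.0

Integral: ∫_8^39 x^2 dx = 19602.3.
Boundary: ½(f(8) + f(39)) = ½(64.0000 + 1521.00) = 792.500.
So far: 20394.8.
Correction k=1: B_{2}/2! · (f^{(1)}(39) − f^{(1)}(8)) = 1/12 · (78.0000 − 16.0000) = 5.16667.
Running total after k=1: 20400.0.
Correction k=2: B_{4}/4! · (f^{(3)}(39) − f^{(3)}(8)) = −1/720 · (0.00000 − 0.00000) = 0.00000.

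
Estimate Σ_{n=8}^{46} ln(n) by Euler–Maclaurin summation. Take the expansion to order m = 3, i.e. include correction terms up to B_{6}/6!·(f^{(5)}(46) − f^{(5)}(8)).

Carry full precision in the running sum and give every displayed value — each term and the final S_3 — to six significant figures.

S_3 ≈ 124.427

Integral: ∫_8^46 ln(x) dx = 121.482.
Endpoint term: (f(8) + f(46))/2 = (2.07944 + 3.82864)/2 = 2.95404.
Integral + boundary = 124.436.
Correction k=1: B_{2}/2! · (f^{(1)}(46) − f^{(1)}(8)) = 1/12 · (0.0217391 − 0.125000) = -0.00860507.
After k=1: 124.427.
Correction k=2: B_{4}/4! · (f^{(3)}(46) − f^{(3)}(8)) = −1/720 · (2.05474e-05 − 0.00390625) = 5.39681e-06.
After k=2: 124.427.
Correction k=3: B_{6}/6! · (f^{(5)}(46) − f^{(5)}(8)) = 1/30240 · (1.16526e-07 − 0.000732422) = -2.42164e-08.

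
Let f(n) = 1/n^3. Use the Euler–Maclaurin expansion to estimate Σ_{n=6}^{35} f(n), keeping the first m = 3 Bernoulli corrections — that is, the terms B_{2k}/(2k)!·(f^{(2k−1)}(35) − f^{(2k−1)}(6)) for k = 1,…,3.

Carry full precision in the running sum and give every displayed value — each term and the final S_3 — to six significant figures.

Integral: ∫_6^35 1/x^3 dx = 0.0134807.
Boundary: ½(f(6) + f(35)) = ½(0.00462963 + 2.33236e-05) = 0.00232648.
So far: 0.0158072.
k=1: B_{2}/(2)! × [f^{(1)}(35) − f^{(1)}(6)] = 1/12 × (-1.99917e-06 − (-0.00231481)) = 0.000192735.
Running total after k=1: 0.0159999.
k=2: B_{4}/(4)! × [f^{(3)}(35) − f^{(3)}(6)] = −1/720 × (-3.26395e-08 − (-0.00128601)) = -1.78608e-06.
Running total after k=2: 0.0159982.
k=3: B_{6}/(6)! × [f^{(5)}(35) − f^{(5)}(6)] = 1/30240 × (-1.11907e-09 − (-0.00150034)) = 4.96145e-08.

S_3 ≈ 0.0159982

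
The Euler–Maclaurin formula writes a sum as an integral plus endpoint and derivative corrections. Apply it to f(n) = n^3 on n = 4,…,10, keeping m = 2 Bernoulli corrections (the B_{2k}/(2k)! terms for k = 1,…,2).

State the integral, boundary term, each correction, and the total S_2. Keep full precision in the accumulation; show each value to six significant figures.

S_2 ≈ 2989.00

∫_4^10 x^3 dx evaluates to 2436.00.
Endpoint term: (f(4) + f(10))/2 = (64.0000 + 1000.00)/2 = 532.000.
So far: 2968.00.
Correction k=1: B_{2}/2! · (f^{(1)}(10) − f^{(1)}(4)) = 1/12 · (300.000 − 48.0000) = 21.0000.
Running total after k=1: 2989.00.
Correction k=2: B_{4}/4! · (f^{(3)}(10) − f^{(3)}(4)) = −1/720 · (6.00000 − 6.00000) = 0.00000.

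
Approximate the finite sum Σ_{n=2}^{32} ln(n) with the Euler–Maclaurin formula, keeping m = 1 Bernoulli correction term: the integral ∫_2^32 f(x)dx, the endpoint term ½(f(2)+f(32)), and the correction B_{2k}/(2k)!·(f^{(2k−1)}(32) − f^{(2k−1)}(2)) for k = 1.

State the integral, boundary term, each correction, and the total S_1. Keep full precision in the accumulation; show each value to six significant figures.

S_1 ≈ 81.5576

The integral term ∫_2^32 ln(x) dx = 79.5173.
Endpoint term: (f(2) + f(32))/2 = (0.693147 + 3.46574)/2 = 2.07944.
Running total after boundary: 81.5967.
k=1: B_{2}/(2)! × [f^{(1)}(32) − f^{(1)}(2)] = 1/12 × (0.0312500 − 0.500000) = -0.0390625.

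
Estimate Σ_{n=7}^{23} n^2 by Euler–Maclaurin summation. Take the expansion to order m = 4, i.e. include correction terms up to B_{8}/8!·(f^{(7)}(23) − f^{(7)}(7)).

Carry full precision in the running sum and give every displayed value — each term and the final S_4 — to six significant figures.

∫_7^23 x^2 dx evaluates to 3941.33.
Boundary: ½(f(7) + f(23)) = ½(49.0000 + 529.000) = 289.000.
Running total after boundary: 4230.33.
k=1: B_{2}/(2)! × [f^{(1)}(23) − f^{(1)}(7)] = 1/12 × (46.0000 − 14.0000) = 2.66667.
Partial sum through k=1: 4233.00.
k=2: B_{4}/(4)! × [f^{(3)}(23) − f^{(3)}(7)] = −1/720 × (0.00000 − 0.00000) = 0.00000.
Partial sum through k=2: 4233.00.
k=3: B_{6}/(6)! × [f^{(5)}(23) − f^{(5)}(7)] = 1/30240 × (0.00000 − 0.00000) = 0.00000.
Partial sum through k=3: 4233.00.
k=4: B_{8}/(8)! × [f^{(7)}(23) − f^{(7)}(7)] = −1/1209600 × (0.00000 − 0.00000) = 0.00000.

S_4 ≈ 4233.00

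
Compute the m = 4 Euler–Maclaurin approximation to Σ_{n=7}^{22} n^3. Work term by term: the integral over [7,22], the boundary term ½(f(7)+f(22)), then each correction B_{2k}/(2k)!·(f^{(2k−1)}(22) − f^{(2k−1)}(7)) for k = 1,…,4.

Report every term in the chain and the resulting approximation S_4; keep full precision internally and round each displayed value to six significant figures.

∫_7^22 x^3 dx evaluates to 57963.8.
Boundary: ½(f(7) + f(22)) = ½(343.000 + 10648.0) = 5495.50.
So far: 63459.2.
Order-1 term: 1/12 · (1452.00 − 147.000) = 108.750.
Running total after k=1: 63568.0.
Order-2 term: −1/720 · (6.00000 − 6.00000) = 0.00000.
Running total after k=2: 63568.0.
Order-3 term: 1/30240 · (0.00000 − 0.00000) = 0.00000.
Running total after k=3: 63568.0.
Order-4 term: −1/1209600 · (0.00000 − 0.00000) = 0.00000.

S_4 ≈ 63568.0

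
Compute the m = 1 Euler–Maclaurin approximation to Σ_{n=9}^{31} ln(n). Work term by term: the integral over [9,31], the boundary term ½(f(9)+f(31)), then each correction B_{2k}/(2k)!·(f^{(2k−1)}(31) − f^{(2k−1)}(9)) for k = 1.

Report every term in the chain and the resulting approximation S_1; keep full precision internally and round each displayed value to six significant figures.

S_1 ≈ 67.4876

The integral term ∫_9^31 ln(x) dx = 64.6786.
Boundary: ½(f(9) + f(31)) = ½(2.19722 + 3.43399) = 2.81561.
So far: 67.4942.
Correction k=1: B_{2}/2! · (f^{(1)}(31) − f^{(1)}(9)) = 1/12 · (0.0322581 − 0.111111) = -0.00657109.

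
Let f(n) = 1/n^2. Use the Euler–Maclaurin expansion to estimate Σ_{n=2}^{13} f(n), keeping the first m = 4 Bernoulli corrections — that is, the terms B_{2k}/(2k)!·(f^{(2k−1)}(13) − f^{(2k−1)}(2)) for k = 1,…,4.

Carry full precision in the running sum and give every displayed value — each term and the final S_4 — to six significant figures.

The integral term ∫_2^13 1/x^2 dx = 0.423077.
½[f(2) + f(13)] = ½[0.250000 + 0.00591716] = 0.127959.
Integral + boundary = 0.551036.
Order-1 term: 1/12 · (-0.000910332 − (-0.250000)) = 0.0207575.
After k=1: 0.571793.
Order-2 term: −1/720 · (-6.46390e-05 − (-0.750000)) = -0.00104158.
After k=2: 0.570751.
Order-3 term: 1/30240 · (-1.14744e-05 − (-5.62500)) = 0.000186012.
After k=3: 0.570937.
Order-4 term: −1/1209600 · (-3.80216e-06 − (-78.7500)) = -6.51042e-05.

S_4 ≈ 0.570872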